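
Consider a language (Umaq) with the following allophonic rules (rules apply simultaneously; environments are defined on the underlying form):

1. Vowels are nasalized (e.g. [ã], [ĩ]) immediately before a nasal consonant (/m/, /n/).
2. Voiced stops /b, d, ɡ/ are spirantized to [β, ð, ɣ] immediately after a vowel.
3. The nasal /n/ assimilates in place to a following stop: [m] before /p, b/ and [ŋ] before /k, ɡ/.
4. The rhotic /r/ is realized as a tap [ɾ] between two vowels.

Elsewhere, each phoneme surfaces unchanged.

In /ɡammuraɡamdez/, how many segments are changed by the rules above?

4

Segments that undergo a rule: /a/ → [ã] (rule 1); /r/ → [ɾ] (rule 4); /ɡ/ → [ɣ] (rule 2); /a/ → [ã] (rule 1).
All other segments surface unchanged.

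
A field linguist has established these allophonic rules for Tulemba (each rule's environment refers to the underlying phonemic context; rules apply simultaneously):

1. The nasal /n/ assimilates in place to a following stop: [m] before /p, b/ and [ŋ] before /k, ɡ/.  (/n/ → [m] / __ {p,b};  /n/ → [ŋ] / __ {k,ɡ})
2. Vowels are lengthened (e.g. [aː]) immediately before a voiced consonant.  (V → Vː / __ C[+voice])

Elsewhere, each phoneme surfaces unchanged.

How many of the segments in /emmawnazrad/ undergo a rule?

4

Segments that undergo a rule: /e/ → [eː] (rule 2); /a/ → [aː] (rule 2); /a/ → [aː] (rule 2); /a/ → [aː] (rule 2).
All other segments surface unchanged.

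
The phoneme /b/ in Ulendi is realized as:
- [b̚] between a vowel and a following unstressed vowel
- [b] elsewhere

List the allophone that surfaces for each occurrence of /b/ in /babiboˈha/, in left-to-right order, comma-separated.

Occurrence 1 (position 1): no conditioning environment matches → elsewhere allophone [b].
Occurrence 2 (position 3): between a vowel and a following unstressed vowel → [b̚].
Occurrence 3 (position 5): between a vowel and a following unstressed vowel → [b̚].

[b], [b̚], [b̚]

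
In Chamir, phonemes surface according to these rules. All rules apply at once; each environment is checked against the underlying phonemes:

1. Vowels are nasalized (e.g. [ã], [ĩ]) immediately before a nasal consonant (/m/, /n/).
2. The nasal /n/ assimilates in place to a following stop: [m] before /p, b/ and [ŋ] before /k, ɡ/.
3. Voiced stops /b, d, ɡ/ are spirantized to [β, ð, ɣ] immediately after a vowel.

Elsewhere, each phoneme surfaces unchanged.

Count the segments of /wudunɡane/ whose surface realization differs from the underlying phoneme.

Segments that undergo a rule: /d/ → [ð] (rule 3); /u/ → [ũ] (rule 1); /n/ → [ŋ] (rule 2); /a/ → [ã] (rule 1).
All other segments surface unchanged.

4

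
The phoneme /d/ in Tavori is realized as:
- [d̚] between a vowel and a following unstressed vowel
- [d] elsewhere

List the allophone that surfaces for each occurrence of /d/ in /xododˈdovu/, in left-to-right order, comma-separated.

Occurrence 1 (position 3): between a vowel and a following unstressed vowel → [d̚].
Occurrence 2 (position 5): no conditioning environment matches → elsewhere allophone [d].
Occurrence 3 (position 6): no conditioning environment matches → elsewhere allophone [d].

[d̚], [d], [d]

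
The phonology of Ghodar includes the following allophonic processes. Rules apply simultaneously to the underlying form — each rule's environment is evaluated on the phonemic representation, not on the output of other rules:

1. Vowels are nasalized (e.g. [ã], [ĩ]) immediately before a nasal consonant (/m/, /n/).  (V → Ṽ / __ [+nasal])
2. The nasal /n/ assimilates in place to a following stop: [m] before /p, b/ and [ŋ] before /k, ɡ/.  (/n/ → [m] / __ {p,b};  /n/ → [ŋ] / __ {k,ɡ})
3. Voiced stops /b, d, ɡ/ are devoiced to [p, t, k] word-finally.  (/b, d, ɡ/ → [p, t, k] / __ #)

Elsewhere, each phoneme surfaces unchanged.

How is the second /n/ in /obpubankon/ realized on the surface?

/n/ (word-final) is in the target of rule 2 but the environment (before a labial or velar stop) is not met → [n].

[n]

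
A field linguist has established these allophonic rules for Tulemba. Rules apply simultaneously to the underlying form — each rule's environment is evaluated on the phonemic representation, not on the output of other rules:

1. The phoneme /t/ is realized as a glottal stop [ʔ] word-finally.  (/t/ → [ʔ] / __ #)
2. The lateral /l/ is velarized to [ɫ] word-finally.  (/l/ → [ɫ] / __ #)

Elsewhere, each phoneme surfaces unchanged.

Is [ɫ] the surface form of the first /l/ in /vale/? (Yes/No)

/l/ (between /a/ and /e/) fails the environment for rule 2, so it stays [l].
The actual realization is [l], not [ɫ].

No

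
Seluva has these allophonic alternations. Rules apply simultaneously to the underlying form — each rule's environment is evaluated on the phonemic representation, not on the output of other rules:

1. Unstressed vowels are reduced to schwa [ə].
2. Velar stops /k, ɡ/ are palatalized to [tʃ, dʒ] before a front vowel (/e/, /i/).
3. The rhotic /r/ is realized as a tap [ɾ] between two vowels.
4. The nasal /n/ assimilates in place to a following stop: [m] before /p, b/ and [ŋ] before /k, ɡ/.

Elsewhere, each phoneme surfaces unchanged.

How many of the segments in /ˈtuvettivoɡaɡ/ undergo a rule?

4

Segments that undergo a rule: /e/ → [ə] (rule 1); /i/ → [ə] (rule 1); /o/ → [ə] (rule 1); /a/ → [ə] (rule 1).
All other segments surface unchanged.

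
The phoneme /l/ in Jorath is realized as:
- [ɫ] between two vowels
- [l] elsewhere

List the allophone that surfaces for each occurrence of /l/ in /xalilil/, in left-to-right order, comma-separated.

Occurrence 1 (position 3): between two vowels → [ɫ].
Occurrence 2 (position 5): between two vowels → [ɫ].
Occurrence 3 (position 7): no conditioning environment matches → elsewhere allophone [l].

[ɫ], [ɫ], [l]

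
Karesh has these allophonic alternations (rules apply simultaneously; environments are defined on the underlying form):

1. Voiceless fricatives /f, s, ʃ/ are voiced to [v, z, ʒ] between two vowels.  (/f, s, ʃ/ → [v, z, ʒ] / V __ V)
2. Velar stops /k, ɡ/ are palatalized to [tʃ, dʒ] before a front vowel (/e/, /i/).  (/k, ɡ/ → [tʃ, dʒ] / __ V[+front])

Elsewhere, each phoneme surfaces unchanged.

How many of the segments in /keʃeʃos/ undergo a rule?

3

Segments that undergo a rule: /k/ → [tʃ] (rule 2); /ʃ/ → [ʒ] (rule 1); /ʃ/ → [ʒ] (rule 1).
All other segments surface unchanged.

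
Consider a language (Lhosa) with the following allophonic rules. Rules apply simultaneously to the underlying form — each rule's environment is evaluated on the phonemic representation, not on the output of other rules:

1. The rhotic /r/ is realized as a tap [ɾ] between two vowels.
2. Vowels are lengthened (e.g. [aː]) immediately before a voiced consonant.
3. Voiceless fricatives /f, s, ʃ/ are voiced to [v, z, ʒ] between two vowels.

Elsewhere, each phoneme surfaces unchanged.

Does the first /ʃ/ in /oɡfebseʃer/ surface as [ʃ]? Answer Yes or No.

No

/ʃ/ — between /e/ and /e/, between two vowels — surfaces as [ʒ] (rule 3).
The actual realization is [ʒ], not [ʃ].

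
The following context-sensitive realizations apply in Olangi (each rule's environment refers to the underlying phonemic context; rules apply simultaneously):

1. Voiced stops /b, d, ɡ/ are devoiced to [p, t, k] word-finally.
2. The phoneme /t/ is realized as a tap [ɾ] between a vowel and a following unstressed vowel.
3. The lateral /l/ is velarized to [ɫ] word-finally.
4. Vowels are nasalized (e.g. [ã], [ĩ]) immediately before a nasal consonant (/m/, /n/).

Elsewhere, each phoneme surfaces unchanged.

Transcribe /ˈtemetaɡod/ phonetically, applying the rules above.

/t/ — word-initial; rule 2 does not apply here → [t].
/e/ (between /t/ and /m/): before a nasal consonant, so rule 4 applies → [ẽ].
/m/ (between /e/ and /e/) is unaffected → [m].
/e/ (between /m/ and /t/): rule 4 targets it, but not before a nasal consonant → unchanged [e].
/t/ (between /e/ and /a/) occurs between a vowel and a following unstressed vowel → [ɾ] by rule 2.
/a/ (between /t/ and /ɡ/) is in the target of rule 4 but the environment (before a nasal consonant) is not met → [a].
/ɡ/ — between /a/ and /o/; rule 1 does not apply here → [ɡ].
/o/ (between /ɡ/ and /d/): rule 4 targets it, but not before a nasal consonant → unchanged [o].
/d/ (word-final): word-finally, so rule 1 applies → [t].

[ˈtẽmeɾaɡot]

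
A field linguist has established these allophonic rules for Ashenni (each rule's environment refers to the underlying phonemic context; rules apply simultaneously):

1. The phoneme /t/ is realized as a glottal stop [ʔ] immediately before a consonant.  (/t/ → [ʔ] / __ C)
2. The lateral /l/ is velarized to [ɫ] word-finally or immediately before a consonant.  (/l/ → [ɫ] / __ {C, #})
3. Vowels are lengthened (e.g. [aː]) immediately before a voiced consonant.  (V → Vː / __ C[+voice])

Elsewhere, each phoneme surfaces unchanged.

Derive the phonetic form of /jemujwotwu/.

[jeːmuːjwoʔwu]

/j/ (word-initial) is unaffected → [j].
/e/ — between /j/ and /m/, before a voiced consonant — surfaces as [eː] (rule 3).
/m/ (between /e/ and /u/) is unaffected → [m].
Rule 3 applies to /u/ (between /m/ and /j/: before a voiced consonant) → [uː].
/j/ — not in any rule's target class → [j].
/w/ — not in any rule's target class → [w].
/o/ — between /w/ and /t/; rule 3 does not apply here → [o].
/t/ (between /o/ and /w/): immediately before a consonant, so rule 1 applies → [ʔ].
/w/ (between /t/ and /u/) is unaffected → [w].
/u/ (word-final) fails the environment for rule 3, so it stays [u].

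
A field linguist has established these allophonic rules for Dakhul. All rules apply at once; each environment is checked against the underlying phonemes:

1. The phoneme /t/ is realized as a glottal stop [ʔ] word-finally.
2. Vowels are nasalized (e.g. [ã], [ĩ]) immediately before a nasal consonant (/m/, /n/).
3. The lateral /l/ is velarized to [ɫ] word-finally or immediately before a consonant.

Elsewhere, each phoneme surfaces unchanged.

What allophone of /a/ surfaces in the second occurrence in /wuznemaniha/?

[a]

/a/ (word-final) fails the environment for rule 2, so it stays [a].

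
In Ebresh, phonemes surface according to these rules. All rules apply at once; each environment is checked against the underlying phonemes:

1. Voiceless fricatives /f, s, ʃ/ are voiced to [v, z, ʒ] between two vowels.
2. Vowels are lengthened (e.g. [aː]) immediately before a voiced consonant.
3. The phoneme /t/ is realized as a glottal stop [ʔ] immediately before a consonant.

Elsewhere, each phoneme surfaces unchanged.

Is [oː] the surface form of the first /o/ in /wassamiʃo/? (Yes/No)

No

/o/ (word-final): rule 2 targets it, but not before a voiced consonant → unchanged [o].
The actual realization is [o], not [oː].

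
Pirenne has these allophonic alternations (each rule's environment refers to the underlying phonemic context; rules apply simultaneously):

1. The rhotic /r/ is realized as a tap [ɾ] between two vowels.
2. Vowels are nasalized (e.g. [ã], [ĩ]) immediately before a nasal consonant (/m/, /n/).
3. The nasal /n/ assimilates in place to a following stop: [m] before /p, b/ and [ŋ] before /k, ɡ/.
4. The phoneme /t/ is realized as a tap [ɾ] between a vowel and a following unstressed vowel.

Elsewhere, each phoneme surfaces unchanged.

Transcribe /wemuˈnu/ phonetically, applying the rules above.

[wẽmũˈnu]

/w/ stays [w].
/e/ (between /w/ and /m/) occurs before a nasal consonant → [ẽ] by rule 2.
/m/ — not in any rule's target class → [m].
/u/ meets the environment for rule 2 (before a nasal consonant) → [ũ].
/n/ (between /u/ and /u/) fails the environment for rule 3, so it stays [n].
/u/ (word-final) fails the environment for rule 2, so it stays [u].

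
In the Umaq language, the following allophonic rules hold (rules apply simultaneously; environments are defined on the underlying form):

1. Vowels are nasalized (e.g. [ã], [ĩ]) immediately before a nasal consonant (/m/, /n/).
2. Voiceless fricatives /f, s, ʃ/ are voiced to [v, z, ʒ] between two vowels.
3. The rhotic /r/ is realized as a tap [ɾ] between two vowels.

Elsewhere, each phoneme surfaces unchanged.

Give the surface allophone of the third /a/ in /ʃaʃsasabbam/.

[a]

/a/ (between /s/ and /b/) is in the target of rule 1 but the environment (before a nasal consonant) is not met → [a].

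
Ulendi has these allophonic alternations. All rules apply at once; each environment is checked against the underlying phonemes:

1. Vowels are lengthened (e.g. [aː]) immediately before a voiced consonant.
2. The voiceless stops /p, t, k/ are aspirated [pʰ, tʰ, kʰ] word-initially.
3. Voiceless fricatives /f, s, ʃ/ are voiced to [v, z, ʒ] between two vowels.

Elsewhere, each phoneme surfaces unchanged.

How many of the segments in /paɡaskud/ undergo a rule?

3

Segments that undergo a rule: /p/ → [pʰ] (rule 2); /a/ → [aː] (rule 1); /u/ → [uː] (rule 1).
All other segments surface unchanged.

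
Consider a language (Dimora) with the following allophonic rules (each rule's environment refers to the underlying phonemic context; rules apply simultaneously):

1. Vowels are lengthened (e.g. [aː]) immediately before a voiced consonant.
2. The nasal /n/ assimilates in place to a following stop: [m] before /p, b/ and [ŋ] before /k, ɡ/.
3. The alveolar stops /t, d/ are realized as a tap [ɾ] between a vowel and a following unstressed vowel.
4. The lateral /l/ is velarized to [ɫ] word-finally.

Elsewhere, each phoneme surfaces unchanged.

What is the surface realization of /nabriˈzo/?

[naːbriːˈzo]

/n/ (word-initial): rule 2 targets it, but not before a labial or velar stop → unchanged [n].
/a/ (between /n/ and /b/): before a voiced consonant, so rule 1 applies → [aː].
/b/ (between /a/ and /r/): no rule targets it → [b].
/r/ (between /b/ and /i/) is unaffected → [r].
/i/ (between /r/ and /z/): before a voiced consonant, so rule 1 applies → [iː].
/z/ stays [z].
/o/ (word-final) fails the environment for rule 1, so it stays [o].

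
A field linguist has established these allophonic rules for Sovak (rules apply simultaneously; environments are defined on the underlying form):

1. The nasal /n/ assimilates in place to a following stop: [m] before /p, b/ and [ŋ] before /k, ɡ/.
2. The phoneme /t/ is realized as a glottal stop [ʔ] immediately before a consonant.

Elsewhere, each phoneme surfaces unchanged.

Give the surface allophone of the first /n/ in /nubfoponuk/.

[n]

/n/ (word-initial) is in the target of rule 1 but the environment (before a labial or velar stop) is not met → [n].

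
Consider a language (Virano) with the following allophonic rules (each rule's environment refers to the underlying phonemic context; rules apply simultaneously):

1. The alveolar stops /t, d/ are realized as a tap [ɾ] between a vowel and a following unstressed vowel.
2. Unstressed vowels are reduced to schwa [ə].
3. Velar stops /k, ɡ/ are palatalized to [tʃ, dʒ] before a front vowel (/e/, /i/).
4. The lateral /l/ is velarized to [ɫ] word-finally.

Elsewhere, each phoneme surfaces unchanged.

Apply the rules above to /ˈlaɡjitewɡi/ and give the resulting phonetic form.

[ˈlaɡjəɾəwdʒə]

/l/ (word-initial): rule 4 targets it, but not word-finally → unchanged [l].
/a/ (between /l/ and /ɡ/) fails the environment for rule 2, so it stays [a].
/ɡ/ (between /a/ and /j/): rule 3 targets it, but not before a front vowel → unchanged [ɡ].
/i/ — between /j/ and /t/, in an unstressed syllable — surfaces as [ə] (rule 2).
Rule 1 applies to /t/ (between /i/ and /e/: between a vowel and a following unstressed vowel) → [ɾ].
/e/ (between /t/ and /w/) occurs in an unstressed syllable → [ə] by rule 2.
/ɡ/ — between /w/ and /i/, before a front vowel — surfaces as [dʒ] (rule 3).
/i/ (word-final) occurs in an unstressed syllable → [ə] by rule 2.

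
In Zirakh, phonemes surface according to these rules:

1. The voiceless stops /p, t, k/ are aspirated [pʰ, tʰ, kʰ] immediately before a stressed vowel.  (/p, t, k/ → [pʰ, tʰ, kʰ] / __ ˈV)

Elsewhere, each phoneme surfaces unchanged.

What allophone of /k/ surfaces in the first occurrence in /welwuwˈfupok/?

/k/ — word-final; rule 1 does not apply here → [k].

[k]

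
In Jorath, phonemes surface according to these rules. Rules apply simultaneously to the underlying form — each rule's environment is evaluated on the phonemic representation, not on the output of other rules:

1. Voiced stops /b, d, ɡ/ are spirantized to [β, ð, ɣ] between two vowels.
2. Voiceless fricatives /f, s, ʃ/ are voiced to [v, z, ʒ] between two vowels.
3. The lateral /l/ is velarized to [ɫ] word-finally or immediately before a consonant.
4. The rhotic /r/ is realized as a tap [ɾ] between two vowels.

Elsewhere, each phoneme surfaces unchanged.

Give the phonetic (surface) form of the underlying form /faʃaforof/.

[faʒavoɾof]

/f/ (word-initial) is in the target of rule 2 but the environment (between two vowels) is not met → [f].
/ʃ/ (between /a/ and /a/): between two vowels, so rule 2 applies → [ʒ].
/f/ (between /a/ and /o/): between two vowels, so rule 2 applies → [v].
/r/ — between /o/ and /o/, between two vowels — surfaces as [ɾ] (rule 4).
/f/ — word-final; rule 2 does not apply here → [f].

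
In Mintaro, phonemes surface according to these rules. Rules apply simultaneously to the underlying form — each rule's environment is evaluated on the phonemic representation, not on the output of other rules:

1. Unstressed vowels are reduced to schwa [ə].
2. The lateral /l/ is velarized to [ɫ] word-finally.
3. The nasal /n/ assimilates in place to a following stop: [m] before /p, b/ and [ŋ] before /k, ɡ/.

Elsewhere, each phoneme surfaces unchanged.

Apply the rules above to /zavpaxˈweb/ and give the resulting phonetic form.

/a/ meets the environment for rule 1 (in an unstressed syllable) → [ə].
Rule 1 applies to /a/ (between /p/ and /x/: in an unstressed syllable) → [ə].
/e/ (between /w/ and /b/) fails the environment for rule 1, so it stays [e].

[zəvpəxˈweb]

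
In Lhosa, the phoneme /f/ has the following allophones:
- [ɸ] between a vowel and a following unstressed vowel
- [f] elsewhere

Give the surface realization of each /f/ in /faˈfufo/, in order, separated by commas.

Occurrence 1 (position 1): no conditioning environment matches → elsewhere allophone [f].
Occurrence 2 (position 3): no conditioning environment matches → elsewhere allophone [f].
Occurrence 3 (position 5): between a vowel and a following unstressed vowel → [ɸ].

[f], [f], [ɸ]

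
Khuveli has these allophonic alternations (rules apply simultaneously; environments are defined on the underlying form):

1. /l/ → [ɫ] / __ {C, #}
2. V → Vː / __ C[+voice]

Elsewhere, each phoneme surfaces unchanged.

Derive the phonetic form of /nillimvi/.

[niːɫliːmvi]

/n/ stays [n].
/i/ meets the environment for rule 2 (before a voiced consonant) → [iː].
/l/ (between /i/ and /l/): word-finally or immediately before a consonant, so rule 1 applies → [ɫ].
/l/ (between /l/ and /i/) fails the environment for rule 1, so it stays [l].
/i/ (between /l/ and /m/) occurs before a voiced consonant → [iː] by rule 2.
/m/ stays [m].
/v/ (between /m/ and /i/): no rule targets it → [v].
/i/ (word-final) is in the target of rule 2 but the environment (before a voiced consonant) is not met → [i].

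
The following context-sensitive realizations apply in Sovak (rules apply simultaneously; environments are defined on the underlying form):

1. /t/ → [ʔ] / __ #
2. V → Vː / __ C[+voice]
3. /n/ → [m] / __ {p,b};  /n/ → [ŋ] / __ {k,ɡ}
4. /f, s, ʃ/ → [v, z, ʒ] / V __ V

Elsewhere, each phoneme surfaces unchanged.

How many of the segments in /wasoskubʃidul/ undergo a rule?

4

Segments that undergo a rule: /s/ → [z] (rule 4); /u/ → [uː] (rule 2); /i/ → [iː] (rule 2); /u/ → [uː] (rule 2).
All other segments surface unchanged.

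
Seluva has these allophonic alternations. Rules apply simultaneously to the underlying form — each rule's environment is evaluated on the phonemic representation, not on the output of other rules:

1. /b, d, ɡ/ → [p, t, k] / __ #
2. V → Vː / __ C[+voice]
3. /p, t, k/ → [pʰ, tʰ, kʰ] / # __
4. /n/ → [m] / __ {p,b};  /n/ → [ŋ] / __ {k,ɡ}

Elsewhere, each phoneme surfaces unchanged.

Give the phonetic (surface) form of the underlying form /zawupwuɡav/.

[zaːwupwuːɡaːv]

/z/ — not in any rule's target class → [z].
/a/ (between /z/ and /w/): before a voiced consonant, so rule 2 applies → [aː].
/w/ (between /a/ and /u/) is unaffected → [w].
/u/ — between /w/ and /p/; rule 2 does not apply here → [u].
/p/ (between /u/ and /w/) is in the target of rule 3 but the environment (word-initially) is not met → [p].
/w/ — not in any rule's target class → [w].
/u/ (between /w/ and /ɡ/): before a voiced consonant, so rule 2 applies → [uː].
/ɡ/ — between /u/ and /a/; rule 1 does not apply here → [ɡ].
/a/ (between /ɡ/ and /v/) occurs before a voiced consonant → [aː] by rule 2.
/v/ — not in any rule's target class → [v].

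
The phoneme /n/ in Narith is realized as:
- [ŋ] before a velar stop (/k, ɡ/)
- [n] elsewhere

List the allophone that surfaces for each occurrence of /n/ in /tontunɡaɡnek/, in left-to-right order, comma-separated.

[n], [ŋ], [n]

Occurrence 1 (position 3): no conditioning environment matches → elsewhere allophone [n].
Occurrence 2 (position 6): before a velar stop → [ŋ].
Occurrence 3 (position 10): no conditioning environment matches → elsewhere allophone [n].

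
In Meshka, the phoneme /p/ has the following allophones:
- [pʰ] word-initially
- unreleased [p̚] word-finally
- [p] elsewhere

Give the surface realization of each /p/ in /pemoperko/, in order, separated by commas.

Occurrence 1 (position 1): word-initially → [pʰ].
Occurrence 2 (position 5): no conditioning environment matches → elsewhere allophone [p].

[pʰ], [p]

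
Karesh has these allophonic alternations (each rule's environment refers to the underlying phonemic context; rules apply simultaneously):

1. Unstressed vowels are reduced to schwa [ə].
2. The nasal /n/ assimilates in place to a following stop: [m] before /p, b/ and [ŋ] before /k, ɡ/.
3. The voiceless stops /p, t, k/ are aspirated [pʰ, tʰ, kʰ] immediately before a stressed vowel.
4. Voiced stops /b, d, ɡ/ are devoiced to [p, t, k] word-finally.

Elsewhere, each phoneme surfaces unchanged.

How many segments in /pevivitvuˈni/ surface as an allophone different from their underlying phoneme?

4

Segments that undergo a rule: /e/ → [ə] (rule 1); /i/ → [ə] (rule 1); /i/ → [ə] (rule 1); /u/ → [ə] (rule 1).
All other segments surface unchanged.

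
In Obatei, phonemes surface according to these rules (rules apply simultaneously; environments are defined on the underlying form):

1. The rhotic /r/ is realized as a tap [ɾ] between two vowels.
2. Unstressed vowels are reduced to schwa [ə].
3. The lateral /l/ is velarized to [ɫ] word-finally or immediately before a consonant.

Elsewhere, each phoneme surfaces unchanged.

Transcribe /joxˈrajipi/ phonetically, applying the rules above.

[jəxˈrajəpə]

/j/ (word-initial) is unaffected → [j].
/o/ — between /j/ and /x/, in an unstressed syllable — surfaces as [ə] (rule 2).
/x/ (between /o/ and /r/) is unaffected → [x].
/r/ (between /x/ and /a/) is in the target of rule 1 but the environment (between two vowels) is not met → [r].
/a/ (between /r/ and /j/) is in the target of rule 2 but the environment (in an unstressed syllable) is not met → [a].
/j/ — not in any rule's target class → [j].
/i/ (between /j/ and /p/): in an unstressed syllable, so rule 2 applies → [ə].
/p/ (between /i/ and /i/): no rule targets it → [p].
/i/ (word-final) occurs in an unstressed syllable → [ə] by rule 2.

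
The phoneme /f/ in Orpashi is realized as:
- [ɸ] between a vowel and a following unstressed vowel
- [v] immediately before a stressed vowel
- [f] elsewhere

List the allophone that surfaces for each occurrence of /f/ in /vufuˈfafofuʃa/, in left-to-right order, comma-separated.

Occurrence 1 (position 3): between a vowel and a following unstressed vowel → [ɸ].
Occurrence 2 (position 5): immediately before a stressed vowel → [v].
Occurrence 3 (position 7): between a vowel and a following unstressed vowel → [ɸ].
Occurrence 4 (position 9): between a vowel and a following unstressed vowel → [ɸ].

[ɸ], [v], [ɸ], [ɸ]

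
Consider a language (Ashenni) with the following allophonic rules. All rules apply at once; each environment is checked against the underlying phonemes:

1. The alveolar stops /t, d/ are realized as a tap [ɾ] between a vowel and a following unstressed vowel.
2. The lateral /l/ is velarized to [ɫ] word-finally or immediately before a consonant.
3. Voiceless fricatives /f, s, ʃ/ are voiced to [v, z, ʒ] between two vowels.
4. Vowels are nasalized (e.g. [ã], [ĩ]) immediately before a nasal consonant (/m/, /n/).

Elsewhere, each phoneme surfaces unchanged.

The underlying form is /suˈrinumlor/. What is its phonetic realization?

[suˈrĩnũmlor]

/s/ (word-initial): rule 3 targets it, but not between two vowels → unchanged [s].
/u/ (between /s/ and /r/): rule 4 targets it, but not before a nasal consonant → unchanged [u].
/r/ stays [r].
/i/ meets the environment for rule 4 (before a nasal consonant) → [ĩ].
/n/ stays [n].
/u/ (between /n/ and /m/) occurs before a nasal consonant → [ũ] by rule 4.
/m/ (between /u/ and /l/) is unaffected → [m].
/l/ (between /m/ and /o/) is in the target of rule 2 but the environment (word-finally or immediately before a consonant) is not met → [l].
/o/ (between /l/ and /r/) is in the target of rule 4 but the environment (before a nasal consonant) is not met → [o].
/r/ (word-final) is unaffected → [r].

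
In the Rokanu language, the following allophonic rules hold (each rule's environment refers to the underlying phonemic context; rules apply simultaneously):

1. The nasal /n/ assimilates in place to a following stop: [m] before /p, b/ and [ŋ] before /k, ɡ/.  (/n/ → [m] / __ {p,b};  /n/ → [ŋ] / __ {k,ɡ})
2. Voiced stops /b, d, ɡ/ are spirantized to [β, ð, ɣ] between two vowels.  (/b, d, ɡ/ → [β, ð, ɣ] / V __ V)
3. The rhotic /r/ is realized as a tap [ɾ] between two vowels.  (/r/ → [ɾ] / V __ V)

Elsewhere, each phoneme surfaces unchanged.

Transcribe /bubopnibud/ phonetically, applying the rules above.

[buβopniβud]

/b/ (word-initial): rule 2 targets it, but not between two vowels → unchanged [b].
/u/ stays [u].
/b/ — between /u/ and /o/, between two vowels — surfaces as [β] (rule 2).
/o/ (between /b/ and /p/) is unaffected → [o].
/p/ (between /o/ and /n/): no rule targets it → [p].
/n/ (between /p/ and /i/): rule 1 targets it, but not before a labial or velar stop → unchanged [n].
/i/ (between /n/ and /b/) is unaffected → [i].
/b/ (between /i/ and /u/): between two vowels, so rule 2 applies → [β].
/u/ stays [u].
/d/ (word-final) fails the environment for rule 2, so it stays [d].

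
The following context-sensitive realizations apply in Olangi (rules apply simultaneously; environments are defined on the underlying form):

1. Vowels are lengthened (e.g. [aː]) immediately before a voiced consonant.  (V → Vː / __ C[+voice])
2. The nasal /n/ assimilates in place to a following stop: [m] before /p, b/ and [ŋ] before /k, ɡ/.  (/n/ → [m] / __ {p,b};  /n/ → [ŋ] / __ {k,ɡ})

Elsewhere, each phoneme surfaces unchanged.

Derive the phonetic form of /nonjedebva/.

/n/ (word-initial) fails the environment for rule 2, so it stays [n].
Rule 1 applies to /o/ (between /n/ and /n/: before a voiced consonant) → [oː].
/n/ (between /o/ and /j/) is in the target of rule 2 but the environment (before a labial or velar stop) is not met → [n].
Rule 1 applies to /e/ (between /j/ and /d/: before a voiced consonant) → [eː].
/e/ — between /d/ and /b/, before a voiced consonant — surfaces as [eː] (rule 1).
/a/ (word-final): rule 1 targets it, but not before a voiced consonant → unchanged [a].

[noːnjeːdeːbva]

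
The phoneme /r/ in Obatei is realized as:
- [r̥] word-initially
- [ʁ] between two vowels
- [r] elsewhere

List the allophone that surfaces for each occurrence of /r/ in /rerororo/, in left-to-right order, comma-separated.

[r̥], [ʁ], [ʁ], [ʁ]

Occurrence 1 (position 1): word-initially → [r̥].
Occurrence 2 (position 3): between two vowels → [ʁ].
Occurrence 3 (position 5): between two vowels → [ʁ].
Occurrence 4 (position 7): between two vowels → [ʁ].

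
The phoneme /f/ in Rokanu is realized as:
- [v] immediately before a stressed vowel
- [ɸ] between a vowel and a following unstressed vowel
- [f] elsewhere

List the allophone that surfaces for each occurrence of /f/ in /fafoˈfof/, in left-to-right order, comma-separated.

[f], [ɸ], [v], [f]

Occurrence 1 (position 1): no conditioning environment matches → elsewhere allophone [f].
Occurrence 2 (position 3): between a vowel and a following unstressed vowel → [ɸ].
Occurrence 3 (position 5): immediately before a stressed vowel → [v].
Occurrence 4 (position 7): no conditioning environment matches → elsewhere allophone [f].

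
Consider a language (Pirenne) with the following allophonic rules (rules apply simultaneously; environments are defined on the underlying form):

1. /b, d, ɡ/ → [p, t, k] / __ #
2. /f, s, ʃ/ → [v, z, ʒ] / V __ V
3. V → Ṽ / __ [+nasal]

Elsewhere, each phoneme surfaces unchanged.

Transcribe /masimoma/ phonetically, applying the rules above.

[mazĩmõma]

/m/ (word-initial): no rule targets it → [m].
/a/ — between /m/ and /s/; rule 3 does not apply here → [a].
/s/ (between /a/ and /i/) occurs between two vowels → [z] by rule 2.
/i/ (between /s/ and /m/): before a nasal consonant, so rule 3 applies → [ĩ].
/m/ stays [m].
/o/ meets the environment for rule 3 (before a nasal consonant) → [õ].
/m/ stays [m].
/a/ (word-final) is in the target of rule 3 but the environment (before a nasal consonant) is not met → [a].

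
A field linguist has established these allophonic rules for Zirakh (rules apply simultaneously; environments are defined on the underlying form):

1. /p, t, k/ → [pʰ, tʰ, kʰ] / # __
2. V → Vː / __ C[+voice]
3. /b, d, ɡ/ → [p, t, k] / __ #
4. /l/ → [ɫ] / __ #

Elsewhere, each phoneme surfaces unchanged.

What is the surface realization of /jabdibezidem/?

/j/ stays [j].
/a/ — between /j/ and /b/, before a voiced consonant — surfaces as [aː] (rule 2).
/b/ (between /a/ and /d/) fails the environment for rule 3, so it stays [b].
/d/ (between /b/ and /i/) fails the environment for rule 3, so it stays [d].
/i/ — between /d/ and /b/, before a voiced consonant — surfaces as [iː] (rule 2).
/b/ (between /i/ and /e/) fails the environment for rule 3, so it stays [b].
Rule 2 applies to /e/ (between /b/ and /z/: before a voiced consonant) → [eː].
/z/ (between /e/ and /i/): no rule targets it → [z].
Rule 2 applies to /i/ (between /z/ and /d/: before a voiced consonant) → [iː].
/d/ (between /i/ and /e/) is in the target of rule 3 but the environment (word-finally) is not met → [d].
/e/ — between /d/ and /m/, before a voiced consonant — surfaces as [eː] (rule 2).
/m/ — not in any rule's target class → [m].

[jaːbdiːbeːziːdeːm]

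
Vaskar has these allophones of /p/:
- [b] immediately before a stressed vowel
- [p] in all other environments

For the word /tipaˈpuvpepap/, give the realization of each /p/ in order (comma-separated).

Occurrence 1 (position 3): no conditioning environment matches → elsewhere allophone [p].
Occurrence 2 (position 5): immediately before a stressed vowel → [b].
Occurrence 3 (position 8): no conditioning environment matches → elsewhere allophone [p].
Occurrence 4 (position 10): no conditioning environment matches → elsewhere allophone [p].
Occurrence 5 (position 12): no conditioning environment matches → elsewhere allophone [p].

[p], [b], [p], [p], [p]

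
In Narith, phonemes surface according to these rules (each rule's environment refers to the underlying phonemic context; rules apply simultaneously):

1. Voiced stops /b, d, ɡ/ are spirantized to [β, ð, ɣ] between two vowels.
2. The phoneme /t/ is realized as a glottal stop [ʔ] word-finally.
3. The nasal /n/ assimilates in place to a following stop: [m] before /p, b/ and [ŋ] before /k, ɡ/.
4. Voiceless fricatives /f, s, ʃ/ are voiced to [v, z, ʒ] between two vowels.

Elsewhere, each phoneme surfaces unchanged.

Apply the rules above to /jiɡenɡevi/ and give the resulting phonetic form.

/j/ (word-initial) is unaffected → [j].
/i/ (between /j/ and /ɡ/): no rule targets it → [i].
Rule 1 applies to /ɡ/ (between /i/ and /e/: between two vowels) → [ɣ].
/e/ (between /ɡ/ and /n/): no rule targets it → [e].
/n/ (between /e/ and /ɡ/) occurs before a labial or velar stop → [ŋ] by rule 3.
/ɡ/ — between /n/ and /e/; rule 1 does not apply here → [ɡ].
/e/ (between /ɡ/ and /v/): no rule targets it → [e].
/v/ — not in any rule's target class → [v].
/i/ — not in any rule's target class → [i].

[jiɣeŋɡevi]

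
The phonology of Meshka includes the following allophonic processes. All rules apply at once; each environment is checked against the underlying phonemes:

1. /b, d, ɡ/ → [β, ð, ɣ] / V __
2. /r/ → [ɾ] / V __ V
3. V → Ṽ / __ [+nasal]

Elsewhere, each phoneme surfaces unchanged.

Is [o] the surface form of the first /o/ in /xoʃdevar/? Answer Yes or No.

/o/ (between /x/ and /ʃ/) is in the target of rule 3 but the environment (before a nasal consonant) is not met → [o].
The actual realization is [o], which matches [o].

Yes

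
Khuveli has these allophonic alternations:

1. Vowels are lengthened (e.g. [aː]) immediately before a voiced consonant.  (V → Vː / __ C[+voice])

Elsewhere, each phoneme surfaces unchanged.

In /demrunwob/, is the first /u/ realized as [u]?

/u/ (between /r/ and /n/) occurs before a voiced consonant → [uː] by rule 1.
The actual realization is [uː], not [u].

No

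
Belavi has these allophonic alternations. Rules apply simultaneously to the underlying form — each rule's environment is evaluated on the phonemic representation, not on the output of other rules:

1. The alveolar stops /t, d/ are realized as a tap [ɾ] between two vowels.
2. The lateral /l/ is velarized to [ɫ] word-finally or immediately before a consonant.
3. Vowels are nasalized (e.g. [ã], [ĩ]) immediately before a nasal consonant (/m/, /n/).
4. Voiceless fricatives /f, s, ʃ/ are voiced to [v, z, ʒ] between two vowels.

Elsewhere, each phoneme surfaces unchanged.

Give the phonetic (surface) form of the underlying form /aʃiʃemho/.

/a/ — word-initial; rule 3 does not apply here → [a].
/ʃ/ — between /a/ and /i/, between two vowels — surfaces as [ʒ] (rule 4).
/i/ (between /ʃ/ and /ʃ/): rule 3 targets it, but not before a nasal consonant → unchanged [i].
/ʃ/ (between /i/ and /e/) occurs between two vowels → [ʒ] by rule 4.
/e/ — between /ʃ/ and /m/, before a nasal consonant — surfaces as [ẽ] (rule 3).
/m/ stays [m].
/h/ (between /m/ and /o/): no rule targets it → [h].
/o/ — word-final; rule 3 does not apply here → [o].

[aʒiʒẽmho]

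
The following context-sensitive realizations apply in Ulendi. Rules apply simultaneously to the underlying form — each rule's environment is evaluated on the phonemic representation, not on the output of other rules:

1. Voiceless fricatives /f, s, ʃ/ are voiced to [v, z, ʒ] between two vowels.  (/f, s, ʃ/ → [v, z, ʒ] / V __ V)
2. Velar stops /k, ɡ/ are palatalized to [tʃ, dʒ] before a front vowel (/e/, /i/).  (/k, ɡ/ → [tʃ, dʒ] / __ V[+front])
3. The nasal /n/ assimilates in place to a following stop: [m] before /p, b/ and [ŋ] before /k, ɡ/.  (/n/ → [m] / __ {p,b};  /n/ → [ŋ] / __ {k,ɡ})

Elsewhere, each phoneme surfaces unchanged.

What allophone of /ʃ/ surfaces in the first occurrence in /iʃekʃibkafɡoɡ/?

/ʃ/ (between /i/ and /e/) occurs between two vowels → [ʒ] by rule 1.

[ʒ]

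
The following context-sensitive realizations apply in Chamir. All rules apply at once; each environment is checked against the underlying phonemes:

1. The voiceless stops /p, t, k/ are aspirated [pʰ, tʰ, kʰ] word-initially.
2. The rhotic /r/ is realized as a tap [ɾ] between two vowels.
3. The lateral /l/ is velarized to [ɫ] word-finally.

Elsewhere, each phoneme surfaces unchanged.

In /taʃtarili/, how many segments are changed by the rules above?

2

Segments that undergo a rule: /t/ → [tʰ] (rule 1); /r/ → [ɾ] (rule 2).
All other segments surface unchanged.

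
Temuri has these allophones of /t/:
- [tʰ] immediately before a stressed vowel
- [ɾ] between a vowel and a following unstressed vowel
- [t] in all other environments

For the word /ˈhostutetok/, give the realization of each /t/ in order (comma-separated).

Occurrence 1 (position 4): no conditioning environment matches → elsewhere allophone [t].
Occurrence 2 (position 6): between a vowel and an unstressed vowel → [ɾ].
Occurrence 3 (position 8): between a vowel and an unstressed vowel → [ɾ].

[t], [ɾ], [ɾ]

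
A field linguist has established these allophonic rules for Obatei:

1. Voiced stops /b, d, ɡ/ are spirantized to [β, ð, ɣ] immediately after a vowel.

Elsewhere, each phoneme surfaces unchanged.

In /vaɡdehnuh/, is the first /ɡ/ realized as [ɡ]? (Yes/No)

No

/ɡ/ (between /a/ and /d/) occurs immediately after a vowel → [ɣ] by rule 1.
The actual realization is [ɣ], not [ɡ].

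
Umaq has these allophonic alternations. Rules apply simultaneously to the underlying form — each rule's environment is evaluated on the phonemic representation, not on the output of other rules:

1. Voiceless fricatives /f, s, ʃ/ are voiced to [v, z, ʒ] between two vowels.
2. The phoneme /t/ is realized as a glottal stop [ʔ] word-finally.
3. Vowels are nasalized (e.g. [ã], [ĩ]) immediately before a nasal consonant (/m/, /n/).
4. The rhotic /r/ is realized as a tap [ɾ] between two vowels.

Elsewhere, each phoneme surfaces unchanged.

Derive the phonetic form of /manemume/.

/m/ — not in any rule's target class → [m].
/a/ — between /m/ and /n/, before a nasal consonant — surfaces as [ã] (rule 3).
/n/ — not in any rule's target class → [n].
Rule 3 applies to /e/ (between /n/ and /m/: before a nasal consonant) → [ẽ].
/m/ — not in any rule's target class → [m].
Rule 3 applies to /u/ (between /m/ and /m/: before a nasal consonant) → [ũ].
/m/ (between /u/ and /e/) is unaffected → [m].
/e/ (word-final) is in the target of rule 3 but the environment (before a nasal consonant) is not met → [e].

[mãnẽmũme]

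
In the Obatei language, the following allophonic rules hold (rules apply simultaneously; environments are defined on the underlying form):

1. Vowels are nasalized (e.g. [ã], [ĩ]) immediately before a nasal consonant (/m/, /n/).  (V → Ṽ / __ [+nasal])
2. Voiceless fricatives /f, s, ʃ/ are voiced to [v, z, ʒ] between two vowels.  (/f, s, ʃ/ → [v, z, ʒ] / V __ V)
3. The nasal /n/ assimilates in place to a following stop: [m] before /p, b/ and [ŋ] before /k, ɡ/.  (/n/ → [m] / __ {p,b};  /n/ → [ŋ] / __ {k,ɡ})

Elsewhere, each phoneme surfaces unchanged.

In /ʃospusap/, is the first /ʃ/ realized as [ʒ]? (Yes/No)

No

/ʃ/ (word-initial) is in the target of rule 2 but the environment (between two vowels) is not met → [ʃ].
The actual realization is [ʃ], not [ʒ].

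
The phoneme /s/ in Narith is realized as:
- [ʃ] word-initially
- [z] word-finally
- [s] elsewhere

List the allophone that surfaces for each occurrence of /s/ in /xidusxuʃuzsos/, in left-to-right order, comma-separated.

Occurrence 1 (position 5): no conditioning environment matches → elsewhere allophone [s].
Occurrence 2 (position 11): no conditioning environment matches → elsewhere allophone [s].
Occurrence 3 (position 13): word-finally → [z].

[s], [s], [z]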